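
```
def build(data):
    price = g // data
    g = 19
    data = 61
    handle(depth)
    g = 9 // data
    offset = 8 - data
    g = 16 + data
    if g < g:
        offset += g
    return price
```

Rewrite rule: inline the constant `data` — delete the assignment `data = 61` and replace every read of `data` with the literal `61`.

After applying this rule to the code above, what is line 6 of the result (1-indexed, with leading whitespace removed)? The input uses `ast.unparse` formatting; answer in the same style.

Transformed code:
def build(data):
    price = g // 61
    g = 19
    handle(depth)
    g = 9 // 61
    offset = 8 - 61
    g = 16 + 61
    if g < g:
        offset += g
    return price

offset = 8 - 61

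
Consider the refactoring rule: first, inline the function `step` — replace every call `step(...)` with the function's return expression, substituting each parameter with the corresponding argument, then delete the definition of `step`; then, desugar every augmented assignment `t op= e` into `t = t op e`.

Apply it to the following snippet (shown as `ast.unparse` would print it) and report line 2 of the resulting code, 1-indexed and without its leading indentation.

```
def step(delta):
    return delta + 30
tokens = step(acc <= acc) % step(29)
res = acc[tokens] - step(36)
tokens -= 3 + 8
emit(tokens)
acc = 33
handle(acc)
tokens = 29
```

Transformed code:
tokens = ((acc <= acc) + 30) % (29 + 30)
res = acc[tokens] - (36 + 30)
tokens = tokens - (3 + 8)
emit(tokens)
acc = 33
handle(acc)
tokens = 29

res = acc[tokens] - (36 + 30)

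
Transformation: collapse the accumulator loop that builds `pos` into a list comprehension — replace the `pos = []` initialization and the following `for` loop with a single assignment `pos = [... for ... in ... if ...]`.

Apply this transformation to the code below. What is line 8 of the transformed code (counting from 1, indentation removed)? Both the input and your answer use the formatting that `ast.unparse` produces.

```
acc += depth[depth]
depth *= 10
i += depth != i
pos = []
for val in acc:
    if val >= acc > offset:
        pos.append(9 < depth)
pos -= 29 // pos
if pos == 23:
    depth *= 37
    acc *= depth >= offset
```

Transformed code:
acc += depth[depth]
depth *= 10
i += depth != i
pos = [9 < depth for val in acc if val >= acc > offset]
pos -= 29 // pos
if pos == 23:
    depth *= 37
    acc *= depth >= offset

acc *= depth >= offset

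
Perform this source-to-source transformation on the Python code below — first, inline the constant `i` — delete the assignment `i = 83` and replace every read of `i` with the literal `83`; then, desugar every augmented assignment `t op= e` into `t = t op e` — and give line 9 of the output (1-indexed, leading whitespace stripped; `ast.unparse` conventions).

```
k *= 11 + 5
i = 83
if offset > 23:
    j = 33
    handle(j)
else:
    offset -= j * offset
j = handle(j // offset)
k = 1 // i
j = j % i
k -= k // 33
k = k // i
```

j = j % 83

Transformed code:
k = k * (11 + 5)
if offset > 23:
    j = 33
    handle(j)
else:
    offset = offset - j * offset
j = handle(j // offset)
k = 1 // 83
j = j % 83
k = k - k // 33
k = k // 83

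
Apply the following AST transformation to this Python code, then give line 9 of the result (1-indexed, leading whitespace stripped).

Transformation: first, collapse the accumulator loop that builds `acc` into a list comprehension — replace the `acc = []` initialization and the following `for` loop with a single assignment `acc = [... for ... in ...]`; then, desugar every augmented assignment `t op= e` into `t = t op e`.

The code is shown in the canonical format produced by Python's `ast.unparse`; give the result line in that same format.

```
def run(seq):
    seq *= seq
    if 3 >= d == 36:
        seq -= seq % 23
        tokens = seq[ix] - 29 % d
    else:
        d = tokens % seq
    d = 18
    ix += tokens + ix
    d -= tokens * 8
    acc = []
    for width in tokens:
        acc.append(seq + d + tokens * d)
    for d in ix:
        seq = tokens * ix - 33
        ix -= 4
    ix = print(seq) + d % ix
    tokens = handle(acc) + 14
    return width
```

ix = ix + (tokens + ix)

Transformed code:
def run(seq):
    seq = seq * seq
    if 3 >= d == 36:
        seq = seq - seq % 23
        tokens = seq[ix] - 29 % d
    else:
        d = tokens % seq
    d = 18
    ix = ix + (tokens + ix)
    d = d - tokens * 8
    acc = [seq + d + tokens * d for width in tokens]
    for d in ix:
        seq = tokens * ix - 33
        ix = ix - 4
    ix = print(seq) + d % ix
    tokens = handle(acc) + 14
    return width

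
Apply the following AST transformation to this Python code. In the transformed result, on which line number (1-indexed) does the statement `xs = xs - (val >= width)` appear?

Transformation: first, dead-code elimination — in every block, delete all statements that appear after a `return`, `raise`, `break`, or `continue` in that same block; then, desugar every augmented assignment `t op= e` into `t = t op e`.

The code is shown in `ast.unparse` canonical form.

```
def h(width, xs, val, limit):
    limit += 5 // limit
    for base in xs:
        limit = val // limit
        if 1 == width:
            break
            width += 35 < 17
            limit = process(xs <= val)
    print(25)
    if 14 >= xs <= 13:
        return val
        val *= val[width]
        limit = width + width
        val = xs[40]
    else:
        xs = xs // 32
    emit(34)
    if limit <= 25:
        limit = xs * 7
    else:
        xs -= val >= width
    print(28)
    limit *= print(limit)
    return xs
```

16

Transformed code:
def h(width, xs, val, limit):
    limit = limit + 5 // limit
    for base in xs:
        limit = val // limit
        if 1 == width:
            break
    print(25)
    if 14 >= xs <= 13:
        return val
    else:
        xs = xs // 32
    emit(34)
    if limit <= 25:
        limit = xs * 7
    else:
        xs = xs - (val >= width)
    print(28)
    limit = limit * print(limit)
    return xs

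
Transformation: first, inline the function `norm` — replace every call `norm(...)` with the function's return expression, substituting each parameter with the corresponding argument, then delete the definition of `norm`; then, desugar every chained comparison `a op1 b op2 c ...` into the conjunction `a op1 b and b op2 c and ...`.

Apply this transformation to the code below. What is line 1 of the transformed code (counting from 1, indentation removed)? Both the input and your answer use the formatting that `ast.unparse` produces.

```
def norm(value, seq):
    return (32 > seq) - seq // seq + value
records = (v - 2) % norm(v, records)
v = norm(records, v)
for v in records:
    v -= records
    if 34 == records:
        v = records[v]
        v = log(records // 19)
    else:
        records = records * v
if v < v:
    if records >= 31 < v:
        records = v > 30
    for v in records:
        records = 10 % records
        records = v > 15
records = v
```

Transformed code:
records = (v - 2) % ((32 > records) - records // records + v)
v = (32 > v) - v // v + records
for v in records:
    v -= records
    if 34 == records:
        v = records[v]
        v = log(records // 19)
    else:
        records = records * v
if v < v:
    if records >= 31 and 31 < v:
        records = v > 30
    for v in records:
        records = 10 % records
        records = v > 15
records = v

records = (v - 2) % ((32 > records) - records // records + v)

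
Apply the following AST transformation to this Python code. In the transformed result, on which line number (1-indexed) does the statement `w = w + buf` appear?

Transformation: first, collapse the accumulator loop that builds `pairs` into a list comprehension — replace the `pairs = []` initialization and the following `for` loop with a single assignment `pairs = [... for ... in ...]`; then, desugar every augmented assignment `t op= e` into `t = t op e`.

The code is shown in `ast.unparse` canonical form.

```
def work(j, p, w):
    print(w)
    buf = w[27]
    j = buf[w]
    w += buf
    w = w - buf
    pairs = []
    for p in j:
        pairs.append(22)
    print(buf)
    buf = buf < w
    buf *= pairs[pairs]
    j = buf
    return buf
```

5

Transformed code:
def work(j, p, w):
    print(w)
    buf = w[27]
    j = buf[w]
    w = w + buf
    w = w - buf
    pairs = [22 for p in j]
    print(buf)
    buf = buf < w
    buf = buf * pairs[pairs]
    j = buf
    return buf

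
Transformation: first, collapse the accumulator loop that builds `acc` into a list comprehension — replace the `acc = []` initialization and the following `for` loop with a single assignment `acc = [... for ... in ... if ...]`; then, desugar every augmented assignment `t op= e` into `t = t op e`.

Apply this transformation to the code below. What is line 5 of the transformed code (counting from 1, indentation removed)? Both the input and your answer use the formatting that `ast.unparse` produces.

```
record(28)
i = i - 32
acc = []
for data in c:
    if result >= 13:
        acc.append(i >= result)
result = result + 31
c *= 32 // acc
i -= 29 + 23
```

c = c * (32 // acc)

Transformed code:
record(28)
i = i - 32
acc = [i >= result for data in c if result >= 13]
result = result + 31
c = c * (32 // acc)
i = i - (29 + 23)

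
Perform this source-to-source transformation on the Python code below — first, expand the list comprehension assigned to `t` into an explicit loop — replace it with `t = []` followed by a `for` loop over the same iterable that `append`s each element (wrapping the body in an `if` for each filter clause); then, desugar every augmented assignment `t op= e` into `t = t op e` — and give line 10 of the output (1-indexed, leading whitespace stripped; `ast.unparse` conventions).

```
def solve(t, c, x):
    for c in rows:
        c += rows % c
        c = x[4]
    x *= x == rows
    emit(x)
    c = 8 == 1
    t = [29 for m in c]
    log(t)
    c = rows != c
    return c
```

Transformed code:
def solve(t, c, x):
    for c in rows:
        c = c + rows % c
        c = x[4]
    x = x * (x == rows)
    emit(x)
    c = 8 == 1
    t = []
    for m in c:
        t.append(29)
    log(t)
    c = rows != c
    return c

t.append(29)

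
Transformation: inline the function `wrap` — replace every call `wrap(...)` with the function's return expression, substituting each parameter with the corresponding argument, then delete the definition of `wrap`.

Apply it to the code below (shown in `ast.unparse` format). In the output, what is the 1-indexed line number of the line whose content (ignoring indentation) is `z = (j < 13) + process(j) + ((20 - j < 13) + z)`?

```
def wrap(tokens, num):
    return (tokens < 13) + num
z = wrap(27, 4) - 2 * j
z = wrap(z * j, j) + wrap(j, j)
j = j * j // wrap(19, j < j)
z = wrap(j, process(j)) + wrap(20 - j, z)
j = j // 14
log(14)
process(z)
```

4

Transformed code:
z = (27 < 13) + 4 - 2 * j
z = (z * j < 13) + j + ((j < 13) + j)
j = j * j // ((19 < 13) + (j < j))
z = (j < 13) + process(j) + ((20 - j < 13) + z)
j = j // 14
log(14)
process(z)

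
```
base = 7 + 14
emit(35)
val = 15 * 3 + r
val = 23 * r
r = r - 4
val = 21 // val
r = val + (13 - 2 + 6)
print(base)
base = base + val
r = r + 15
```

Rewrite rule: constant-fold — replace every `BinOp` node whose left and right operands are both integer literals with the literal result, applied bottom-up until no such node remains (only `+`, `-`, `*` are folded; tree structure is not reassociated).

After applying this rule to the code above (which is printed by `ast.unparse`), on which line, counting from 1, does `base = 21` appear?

1

Transformed code:
base = 21
emit(35)
val = 45 + r
val = 23 * r
r = r - 4
val = 21 // val
r = val + 17
print(base)
base = base + val
r = r + 15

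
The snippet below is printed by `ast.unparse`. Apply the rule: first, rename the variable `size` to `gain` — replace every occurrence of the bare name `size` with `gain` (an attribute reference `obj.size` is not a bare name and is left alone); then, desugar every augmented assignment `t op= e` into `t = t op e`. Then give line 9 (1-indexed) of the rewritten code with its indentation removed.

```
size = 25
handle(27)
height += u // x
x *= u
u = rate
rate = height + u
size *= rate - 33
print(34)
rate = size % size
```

rate = gain % gain

Transformed code:
gain = 25
handle(27)
height = height + u // x
x = x * u
u = rate
rate = height + u
gain = gain * (rate - 33)
print(34)
rate = gain % gain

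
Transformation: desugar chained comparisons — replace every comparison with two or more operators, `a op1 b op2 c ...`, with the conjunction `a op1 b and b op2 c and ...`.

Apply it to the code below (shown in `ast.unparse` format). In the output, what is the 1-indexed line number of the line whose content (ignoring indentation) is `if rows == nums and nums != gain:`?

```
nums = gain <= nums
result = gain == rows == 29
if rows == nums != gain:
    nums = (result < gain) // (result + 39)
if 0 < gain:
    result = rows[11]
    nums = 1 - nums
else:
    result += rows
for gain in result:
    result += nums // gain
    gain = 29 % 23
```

Transformed code:
nums = gain <= nums
result = gain == rows and rows == 29
if rows == nums and nums != gain:
    nums = (result < gain) // (result + 39)
if 0 < gain:
    result = rows[11]
    nums = 1 - nums
else:
    result += rows
for gain in result:
    result += nums // gain
    gain = 29 % 23

3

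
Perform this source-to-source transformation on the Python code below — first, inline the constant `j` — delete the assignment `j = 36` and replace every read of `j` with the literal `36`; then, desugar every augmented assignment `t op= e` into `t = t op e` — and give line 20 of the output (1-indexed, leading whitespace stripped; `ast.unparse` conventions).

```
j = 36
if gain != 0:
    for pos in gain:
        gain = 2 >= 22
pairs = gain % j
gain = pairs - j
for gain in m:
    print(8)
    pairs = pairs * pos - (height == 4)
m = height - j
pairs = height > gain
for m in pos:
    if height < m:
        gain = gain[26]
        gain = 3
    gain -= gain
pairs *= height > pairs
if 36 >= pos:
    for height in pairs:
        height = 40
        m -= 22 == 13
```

m = m - (22 == 13)

Transformed code:
if gain != 0:
    for pos in gain:
        gain = 2 >= 22
pairs = gain % 36
gain = pairs - 36
for gain in m:
    print(8)
    pairs = pairs * pos - (height == 4)
m = height - 36
pairs = height > gain
for m in pos:
    if height < m:
        gain = gain[26]
        gain = 3
    gain = gain - gain
pairs = pairs * (height > pairs)
if 36 >= pos:
    for height in pairs:
        height = 40
        m = m - (22 == 13)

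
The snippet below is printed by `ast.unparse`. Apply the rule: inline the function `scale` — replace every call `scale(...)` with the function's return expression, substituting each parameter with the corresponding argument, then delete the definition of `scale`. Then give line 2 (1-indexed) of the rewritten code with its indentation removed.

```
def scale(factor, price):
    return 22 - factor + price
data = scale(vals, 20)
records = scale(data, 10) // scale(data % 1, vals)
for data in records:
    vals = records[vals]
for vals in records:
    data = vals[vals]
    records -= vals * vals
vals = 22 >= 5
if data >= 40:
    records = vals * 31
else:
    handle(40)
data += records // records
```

records = (22 - data + 10) // (22 - data % 1 + vals)

Transformed code:
data = 22 - vals + 20
records = (22 - data + 10) // (22 - data % 1 + vals)
for data in records:
    vals = records[vals]
for vals in records:
    data = vals[vals]
    records -= vals * vals
vals = 22 >= 5
if data >= 40:
    records = vals * 31
else:
    handle(40)
data += records // records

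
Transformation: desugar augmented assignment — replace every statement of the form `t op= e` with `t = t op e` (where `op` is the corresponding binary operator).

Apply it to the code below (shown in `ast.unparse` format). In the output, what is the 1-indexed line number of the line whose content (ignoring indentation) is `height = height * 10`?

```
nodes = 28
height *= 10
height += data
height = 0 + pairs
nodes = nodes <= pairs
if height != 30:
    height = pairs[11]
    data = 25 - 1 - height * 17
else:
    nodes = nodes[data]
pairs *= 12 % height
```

Transformed code:
nodes = 28
height = height * 10
height = height + data
height = 0 + pairs
nodes = nodes <= pairs
if height != 30:
    height = pairs[11]
    data = 25 - 1 - height * 17
else:
    nodes = nodes[data]
pairs = pairs * (12 % height)

2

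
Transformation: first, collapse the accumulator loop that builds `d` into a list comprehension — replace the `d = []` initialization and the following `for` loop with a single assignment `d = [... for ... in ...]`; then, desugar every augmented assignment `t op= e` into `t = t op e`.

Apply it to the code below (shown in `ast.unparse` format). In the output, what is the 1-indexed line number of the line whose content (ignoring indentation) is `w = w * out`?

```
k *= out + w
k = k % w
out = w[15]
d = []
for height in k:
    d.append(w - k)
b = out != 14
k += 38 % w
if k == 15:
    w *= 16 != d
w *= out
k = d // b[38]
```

9

Transformed code:
k = k * (out + w)
k = k % w
out = w[15]
d = [w - k for height in k]
b = out != 14
k = k + 38 % w
if k == 15:
    w = w * (16 != d)
w = w * out
k = d // b[38]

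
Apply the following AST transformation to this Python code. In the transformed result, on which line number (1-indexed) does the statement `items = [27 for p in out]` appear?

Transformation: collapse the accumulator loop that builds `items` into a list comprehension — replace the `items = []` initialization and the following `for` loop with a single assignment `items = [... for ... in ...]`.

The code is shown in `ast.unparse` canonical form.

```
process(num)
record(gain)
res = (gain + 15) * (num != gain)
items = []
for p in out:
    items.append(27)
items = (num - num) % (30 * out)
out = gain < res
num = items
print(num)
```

Transformed code:
process(num)
record(gain)
res = (gain + 15) * (num != gain)
items = [27 for p in out]
items = (num - num) % (30 * out)
out = gain < res
num = items
print(num)

4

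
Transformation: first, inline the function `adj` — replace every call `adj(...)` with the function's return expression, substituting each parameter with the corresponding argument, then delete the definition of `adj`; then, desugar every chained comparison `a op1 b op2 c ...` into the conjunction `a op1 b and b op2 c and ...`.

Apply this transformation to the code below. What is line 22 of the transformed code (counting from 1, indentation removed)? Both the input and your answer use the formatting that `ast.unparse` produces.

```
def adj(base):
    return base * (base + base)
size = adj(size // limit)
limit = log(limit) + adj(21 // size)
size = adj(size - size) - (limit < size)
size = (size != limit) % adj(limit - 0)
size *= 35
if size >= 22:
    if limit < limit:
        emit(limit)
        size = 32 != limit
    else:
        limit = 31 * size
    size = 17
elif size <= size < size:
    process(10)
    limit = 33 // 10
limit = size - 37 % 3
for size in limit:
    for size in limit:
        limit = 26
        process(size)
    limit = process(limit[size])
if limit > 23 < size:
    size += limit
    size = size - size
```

if limit > 23 and 23 < size:

Transformed code:
size = size // limit * (size // limit + size // limit)
limit = log(limit) + 21 // size * (21 // size + 21 // size)
size = (size - size) * (size - size + (size - size)) - (limit < size)
size = (size != limit) % ((limit - 0) * (limit - 0 + (limit - 0)))
size *= 35
if size >= 22:
    if limit < limit:
        emit(limit)
        size = 32 != limit
    else:
        limit = 31 * size
    size = 17
elif size <= size and size < size:
    process(10)
    limit = 33 // 10
limit = size - 37 % 3
for size in limit:
    for size in limit:
        limit = 26
        process(size)
    limit = process(limit[size])
if limit > 23 and 23 < size:
    size += limit
    size = size - size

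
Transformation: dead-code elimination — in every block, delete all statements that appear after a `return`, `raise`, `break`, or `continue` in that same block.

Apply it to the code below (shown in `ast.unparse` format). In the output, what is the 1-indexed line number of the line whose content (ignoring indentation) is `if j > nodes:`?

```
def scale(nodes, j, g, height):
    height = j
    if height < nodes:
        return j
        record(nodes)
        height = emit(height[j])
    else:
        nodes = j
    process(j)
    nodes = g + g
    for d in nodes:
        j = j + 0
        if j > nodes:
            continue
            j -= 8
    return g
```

Transformed code:
def scale(nodes, j, g, height):
    height = j
    if height < nodes:
        return j
    else:
        nodes = j
    process(j)
    nodes = g + g
    for d in nodes:
        j = j + 0
        if j > nodes:
            continue
    return g

11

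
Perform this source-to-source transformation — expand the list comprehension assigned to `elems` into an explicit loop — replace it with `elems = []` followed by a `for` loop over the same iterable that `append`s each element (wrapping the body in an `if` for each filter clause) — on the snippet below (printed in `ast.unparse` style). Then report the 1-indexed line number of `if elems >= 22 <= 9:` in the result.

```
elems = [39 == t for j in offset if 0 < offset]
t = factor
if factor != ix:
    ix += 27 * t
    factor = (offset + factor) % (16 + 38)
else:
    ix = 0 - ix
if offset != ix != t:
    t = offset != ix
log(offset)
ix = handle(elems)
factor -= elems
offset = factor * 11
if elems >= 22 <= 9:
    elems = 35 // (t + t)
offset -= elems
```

17

Transformed code:
elems = []
for j in offset:
    if 0 < offset:
        elems.append(39 == t)
t = factor
if factor != ix:
    ix += 27 * t
    factor = (offset + factor) % (16 + 38)
else:
    ix = 0 - ix
if offset != ix != t:
    t = offset != ix
log(offset)
ix = handle(elems)
factor -= elems
offset = factor * 11
if elems >= 22 <= 9:
    elems = 35 // (t + t)
offset -= elems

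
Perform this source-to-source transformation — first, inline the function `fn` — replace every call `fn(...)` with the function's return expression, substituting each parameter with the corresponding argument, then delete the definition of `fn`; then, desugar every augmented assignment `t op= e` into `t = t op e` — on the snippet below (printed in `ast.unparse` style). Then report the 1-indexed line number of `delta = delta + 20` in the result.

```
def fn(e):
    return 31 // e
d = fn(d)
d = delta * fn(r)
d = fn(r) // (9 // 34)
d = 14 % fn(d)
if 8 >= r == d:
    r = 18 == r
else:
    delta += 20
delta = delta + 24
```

8

Transformed code:
d = 31 // d
d = delta * (31 // r)
d = 31 // r // (9 // 34)
d = 14 % (31 // d)
if 8 >= r == d:
    r = 18 == r
else:
    delta = delta + 20
delta = delta + 24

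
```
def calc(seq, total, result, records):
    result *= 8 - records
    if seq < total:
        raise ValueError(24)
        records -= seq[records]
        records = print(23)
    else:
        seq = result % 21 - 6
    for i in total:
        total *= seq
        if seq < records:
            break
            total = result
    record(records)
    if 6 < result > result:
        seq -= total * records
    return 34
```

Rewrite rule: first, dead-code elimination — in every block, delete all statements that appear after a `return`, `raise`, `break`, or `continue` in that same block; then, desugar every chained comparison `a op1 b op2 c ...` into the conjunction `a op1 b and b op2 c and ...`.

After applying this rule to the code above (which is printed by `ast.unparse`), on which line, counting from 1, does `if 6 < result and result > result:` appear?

Transformed code:
def calc(seq, total, result, records):
    result *= 8 - records
    if seq < total:
        raise ValueError(24)
    else:
        seq = result % 21 - 6
    for i in total:
        total *= seq
        if seq < records:
            break
    record(records)
    if 6 < result and result > result:
        seq -= total * records
    return 34

12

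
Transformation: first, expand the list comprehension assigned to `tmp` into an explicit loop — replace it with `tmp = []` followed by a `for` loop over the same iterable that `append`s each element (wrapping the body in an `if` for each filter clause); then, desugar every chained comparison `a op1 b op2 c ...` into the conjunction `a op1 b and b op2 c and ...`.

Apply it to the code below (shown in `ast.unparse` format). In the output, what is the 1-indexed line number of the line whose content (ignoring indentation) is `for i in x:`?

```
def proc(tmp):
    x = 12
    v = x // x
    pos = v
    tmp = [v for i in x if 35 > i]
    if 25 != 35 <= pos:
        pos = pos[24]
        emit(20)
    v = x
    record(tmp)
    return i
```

Transformed code:
def proc(tmp):
    x = 12
    v = x // x
    pos = v
    tmp = []
    for i in x:
        if 35 > i:
            tmp.append(v)
    if 25 != 35 and 35 <= pos:
        pos = pos[24]
        emit(20)
    v = x
    record(tmp)
    return i

6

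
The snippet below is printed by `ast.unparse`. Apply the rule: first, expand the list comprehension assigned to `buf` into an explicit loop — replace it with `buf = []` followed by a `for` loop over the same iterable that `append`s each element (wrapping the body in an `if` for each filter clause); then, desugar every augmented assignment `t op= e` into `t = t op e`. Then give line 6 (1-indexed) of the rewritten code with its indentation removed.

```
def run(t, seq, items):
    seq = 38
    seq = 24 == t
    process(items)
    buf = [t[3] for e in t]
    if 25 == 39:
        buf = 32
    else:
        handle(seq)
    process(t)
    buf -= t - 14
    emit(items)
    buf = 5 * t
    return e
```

Transformed code:
def run(t, seq, items):
    seq = 38
    seq = 24 == t
    process(items)
    buf = []
    for e in t:
        buf.append(t[3])
    if 25 == 39:
        buf = 32
    else:
        handle(seq)
    process(t)
    buf = buf - (t - 14)
    emit(items)
    buf = 5 * t
    return e

for e in t:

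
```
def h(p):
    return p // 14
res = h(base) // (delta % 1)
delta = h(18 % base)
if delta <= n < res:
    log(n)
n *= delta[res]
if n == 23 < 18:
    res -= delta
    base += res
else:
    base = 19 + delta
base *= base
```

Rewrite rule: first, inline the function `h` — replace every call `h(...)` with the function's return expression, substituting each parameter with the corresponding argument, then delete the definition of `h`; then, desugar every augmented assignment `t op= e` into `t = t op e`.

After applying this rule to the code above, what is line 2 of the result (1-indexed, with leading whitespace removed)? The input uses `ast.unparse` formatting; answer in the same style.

delta = 18 % base // 14

Transformed code:
res = base // 14 // (delta % 1)
delta = 18 % base // 14
if delta <= n < res:
    log(n)
n = n * delta[res]
if n == 23 < 18:
    res = res - delta
    base = base + res
else:
    base = 19 + delta
base = base * base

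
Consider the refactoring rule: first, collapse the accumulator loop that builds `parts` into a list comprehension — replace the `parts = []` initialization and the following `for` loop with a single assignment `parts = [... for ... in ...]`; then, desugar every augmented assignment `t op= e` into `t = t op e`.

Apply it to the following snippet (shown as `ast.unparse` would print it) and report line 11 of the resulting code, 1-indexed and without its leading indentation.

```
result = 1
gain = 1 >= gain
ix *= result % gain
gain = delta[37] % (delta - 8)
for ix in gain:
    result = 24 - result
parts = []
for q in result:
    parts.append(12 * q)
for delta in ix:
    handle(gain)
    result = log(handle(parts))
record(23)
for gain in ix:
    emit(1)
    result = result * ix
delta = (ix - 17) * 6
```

record(23)

Transformed code:
result = 1
gain = 1 >= gain
ix = ix * (result % gain)
gain = delta[37] % (delta - 8)
for ix in gain:
    result = 24 - result
parts = [12 * q for q in result]
for delta in ix:
    handle(gain)
    result = log(handle(parts))
record(23)
for gain in ix:
    emit(1)
    result = result * ix
delta = (ix - 17) * 6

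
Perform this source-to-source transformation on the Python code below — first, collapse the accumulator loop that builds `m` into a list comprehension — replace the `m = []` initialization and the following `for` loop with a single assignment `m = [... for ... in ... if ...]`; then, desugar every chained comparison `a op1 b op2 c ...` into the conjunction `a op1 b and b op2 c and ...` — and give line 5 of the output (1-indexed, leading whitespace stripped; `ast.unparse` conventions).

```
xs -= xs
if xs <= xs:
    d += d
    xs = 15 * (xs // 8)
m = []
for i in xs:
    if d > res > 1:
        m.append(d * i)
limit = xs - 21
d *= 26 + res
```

m = [d * i for i in xs if d > res and res > 1]

Transformed code:
xs -= xs
if xs <= xs:
    d += d
    xs = 15 * (xs // 8)
m = [d * i for i in xs if d > res and res > 1]
limit = xs - 21
d *= 26 + res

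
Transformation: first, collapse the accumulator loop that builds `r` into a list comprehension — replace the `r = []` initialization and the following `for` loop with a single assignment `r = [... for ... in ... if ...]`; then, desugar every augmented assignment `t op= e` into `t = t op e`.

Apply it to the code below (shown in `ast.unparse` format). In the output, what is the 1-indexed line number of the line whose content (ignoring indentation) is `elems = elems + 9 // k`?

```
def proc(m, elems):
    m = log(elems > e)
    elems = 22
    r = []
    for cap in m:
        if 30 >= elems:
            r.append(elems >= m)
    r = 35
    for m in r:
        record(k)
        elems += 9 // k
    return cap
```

8

Transformed code:
def proc(m, elems):
    m = log(elems > e)
    elems = 22
    r = [elems >= m for cap in m if 30 >= elems]
    r = 35
    for m in r:
        record(k)
        elems = elems + 9 // k
    return cap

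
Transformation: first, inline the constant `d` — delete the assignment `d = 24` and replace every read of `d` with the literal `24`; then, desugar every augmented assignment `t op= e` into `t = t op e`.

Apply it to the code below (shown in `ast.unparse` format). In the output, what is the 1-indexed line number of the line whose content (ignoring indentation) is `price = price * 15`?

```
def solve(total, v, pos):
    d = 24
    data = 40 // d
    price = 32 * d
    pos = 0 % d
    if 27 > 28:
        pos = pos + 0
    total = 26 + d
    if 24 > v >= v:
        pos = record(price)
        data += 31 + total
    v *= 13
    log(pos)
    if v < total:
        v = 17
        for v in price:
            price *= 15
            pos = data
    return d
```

Transformed code:
def solve(total, v, pos):
    data = 40 // 24
    price = 32 * 24
    pos = 0 % 24
    if 27 > 28:
        pos = pos + 0
    total = 26 + 24
    if 24 > v >= v:
        pos = record(price)
        data = data + (31 + total)
    v = v * 13
    log(pos)
    if v < total:
        v = 17
        for v in price:
            price = price * 15
            pos = data
    return 24

16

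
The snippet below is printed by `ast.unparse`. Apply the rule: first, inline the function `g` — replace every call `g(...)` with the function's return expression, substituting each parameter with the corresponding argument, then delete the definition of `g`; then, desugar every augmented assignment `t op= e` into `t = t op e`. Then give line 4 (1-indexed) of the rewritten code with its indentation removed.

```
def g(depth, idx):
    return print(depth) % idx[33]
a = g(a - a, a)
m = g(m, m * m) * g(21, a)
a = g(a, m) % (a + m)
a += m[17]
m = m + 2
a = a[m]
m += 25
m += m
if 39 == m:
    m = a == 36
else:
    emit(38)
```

a = a + m[17]

Transformed code:
a = print(a - a) % a[33]
m = print(m) % (m * m)[33] * (print(21) % a[33])
a = print(a) % m[33] % (a + m)
a = a + m[17]
m = m + 2
a = a[m]
m = m + 25
m = m + m
if 39 == m:
    m = a == 36
else:
    emit(38)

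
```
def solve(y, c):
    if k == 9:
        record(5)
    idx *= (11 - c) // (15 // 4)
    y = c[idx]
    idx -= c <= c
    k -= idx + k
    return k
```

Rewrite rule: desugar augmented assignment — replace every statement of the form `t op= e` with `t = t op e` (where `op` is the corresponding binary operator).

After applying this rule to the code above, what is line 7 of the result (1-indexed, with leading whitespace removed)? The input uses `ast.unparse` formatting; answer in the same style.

Transformed code:
def solve(y, c):
    if k == 9:
        record(5)
    idx = idx * ((11 - c) // (15 // 4))
    y = c[idx]
    idx = idx - (c <= c)
    k = k - (idx + k)
    return k

k = k - (idx + k)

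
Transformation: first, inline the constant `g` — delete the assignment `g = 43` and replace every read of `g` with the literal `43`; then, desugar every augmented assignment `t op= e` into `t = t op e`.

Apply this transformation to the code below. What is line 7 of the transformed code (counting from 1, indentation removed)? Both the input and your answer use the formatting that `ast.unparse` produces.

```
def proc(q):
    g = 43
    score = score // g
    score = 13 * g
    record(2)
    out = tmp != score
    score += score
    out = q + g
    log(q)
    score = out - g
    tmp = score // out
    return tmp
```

out = q + 43

Transformed code:
def proc(q):
    score = score // 43
    score = 13 * 43
    record(2)
    out = tmp != score
    score = score + score
    out = q + 43
    log(q)
    score = out - 43
    tmp = score // out
    return tmp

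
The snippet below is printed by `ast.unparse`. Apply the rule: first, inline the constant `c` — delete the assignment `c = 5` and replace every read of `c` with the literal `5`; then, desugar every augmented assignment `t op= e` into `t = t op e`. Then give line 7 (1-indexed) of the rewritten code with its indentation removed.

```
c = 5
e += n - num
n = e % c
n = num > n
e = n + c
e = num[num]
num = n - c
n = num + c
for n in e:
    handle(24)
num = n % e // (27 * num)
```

Transformed code:
e = e + (n - num)
n = e % 5
n = num > n
e = n + 5
e = num[num]
num = n - 5
n = num + 5
for n in e:
    handle(24)
num = n % e // (27 * num)

n = num + 5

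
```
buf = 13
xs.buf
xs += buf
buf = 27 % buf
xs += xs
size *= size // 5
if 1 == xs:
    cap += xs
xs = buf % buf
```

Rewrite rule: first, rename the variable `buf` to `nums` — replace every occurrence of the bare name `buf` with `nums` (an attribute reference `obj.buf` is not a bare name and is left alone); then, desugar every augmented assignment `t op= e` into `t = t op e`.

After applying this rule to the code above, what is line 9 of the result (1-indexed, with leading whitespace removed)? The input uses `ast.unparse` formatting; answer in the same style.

Transformed code:
nums = 13
xs.buf
xs = xs + nums
nums = 27 % nums
xs = xs + xs
size = size * (size // 5)
if 1 == xs:
    cap = cap + xs
xs = nums % nums

xs = nums % nums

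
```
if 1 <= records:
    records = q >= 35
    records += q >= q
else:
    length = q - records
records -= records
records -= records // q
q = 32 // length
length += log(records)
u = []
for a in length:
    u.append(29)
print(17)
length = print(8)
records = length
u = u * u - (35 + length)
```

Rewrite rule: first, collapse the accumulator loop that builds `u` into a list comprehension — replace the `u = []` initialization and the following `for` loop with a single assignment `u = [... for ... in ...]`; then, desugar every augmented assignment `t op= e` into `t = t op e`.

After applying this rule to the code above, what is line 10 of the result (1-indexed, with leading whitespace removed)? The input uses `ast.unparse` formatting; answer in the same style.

Transformed code:
if 1 <= records:
    records = q >= 35
    records = records + (q >= q)
else:
    length = q - records
records = records - records
records = records - records // q
q = 32 // length
length = length + log(records)
u = [29 for a in length]
print(17)
length = print(8)
records = length
u = u * u - (35 + length)

u = [29 for a in length]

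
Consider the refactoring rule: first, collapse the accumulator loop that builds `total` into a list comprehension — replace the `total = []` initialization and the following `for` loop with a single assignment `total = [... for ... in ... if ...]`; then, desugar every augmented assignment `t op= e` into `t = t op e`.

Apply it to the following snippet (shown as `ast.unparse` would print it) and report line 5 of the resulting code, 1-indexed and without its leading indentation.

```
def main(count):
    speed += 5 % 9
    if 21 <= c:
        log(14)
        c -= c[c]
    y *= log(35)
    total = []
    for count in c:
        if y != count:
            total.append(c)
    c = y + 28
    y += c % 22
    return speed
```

Transformed code:
def main(count):
    speed = speed + 5 % 9
    if 21 <= c:
        log(14)
        c = c - c[c]
    y = y * log(35)
    total = [c for count in c if y != count]
    c = y + 28
    y = y + c % 22
    return speed

c = c - c[c]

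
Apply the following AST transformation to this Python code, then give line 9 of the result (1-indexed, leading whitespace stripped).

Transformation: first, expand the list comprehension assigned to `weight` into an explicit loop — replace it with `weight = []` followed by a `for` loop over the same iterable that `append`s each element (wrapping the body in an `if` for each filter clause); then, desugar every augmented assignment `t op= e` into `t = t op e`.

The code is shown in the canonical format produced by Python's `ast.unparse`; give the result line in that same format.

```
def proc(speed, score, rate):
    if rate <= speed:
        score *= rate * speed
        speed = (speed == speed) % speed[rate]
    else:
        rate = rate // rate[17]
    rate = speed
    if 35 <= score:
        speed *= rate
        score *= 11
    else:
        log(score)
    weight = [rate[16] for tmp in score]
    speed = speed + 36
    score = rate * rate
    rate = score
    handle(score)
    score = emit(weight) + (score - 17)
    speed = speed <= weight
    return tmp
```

speed = speed * rate

Transformed code:
def proc(speed, score, rate):
    if rate <= speed:
        score = score * (rate * speed)
        speed = (speed == speed) % speed[rate]
    else:
        rate = rate // rate[17]
    rate = speed
    if 35 <= score:
        speed = speed * rate
        score = score * 11
    else:
        log(score)
    weight = []
    for tmp in score:
        weight.append(rate[16])
    speed = speed + 36
    score = rate * rate
    rate = score
    handle(score)
    score = emit(weight) + (score - 17)
    speed = speed <= weight
    return tmp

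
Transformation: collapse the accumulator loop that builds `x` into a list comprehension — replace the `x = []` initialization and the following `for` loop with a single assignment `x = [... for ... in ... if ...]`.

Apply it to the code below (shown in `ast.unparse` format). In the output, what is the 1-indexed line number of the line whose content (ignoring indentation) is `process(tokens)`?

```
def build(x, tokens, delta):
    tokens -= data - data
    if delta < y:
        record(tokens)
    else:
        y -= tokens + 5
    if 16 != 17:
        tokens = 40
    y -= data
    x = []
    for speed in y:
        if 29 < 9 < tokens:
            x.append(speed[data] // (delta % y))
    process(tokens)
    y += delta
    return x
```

11

Transformed code:
def build(x, tokens, delta):
    tokens -= data - data
    if delta < y:
        record(tokens)
    else:
        y -= tokens + 5
    if 16 != 17:
        tokens = 40
    y -= data
    x = [speed[data] // (delta % y) for speed in y if 29 < 9 < tokens]
    process(tokens)
    y += delta
    return x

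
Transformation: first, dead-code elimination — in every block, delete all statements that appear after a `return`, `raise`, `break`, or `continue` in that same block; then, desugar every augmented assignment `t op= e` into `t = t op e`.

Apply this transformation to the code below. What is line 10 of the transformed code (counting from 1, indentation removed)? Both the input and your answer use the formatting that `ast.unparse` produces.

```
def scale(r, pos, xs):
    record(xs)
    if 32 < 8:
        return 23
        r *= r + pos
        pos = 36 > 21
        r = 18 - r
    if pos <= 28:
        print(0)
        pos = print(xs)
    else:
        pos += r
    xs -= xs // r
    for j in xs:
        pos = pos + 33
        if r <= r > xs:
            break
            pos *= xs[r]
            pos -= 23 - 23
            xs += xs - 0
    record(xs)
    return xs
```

Transformed code:
def scale(r, pos, xs):
    record(xs)
    if 32 < 8:
        return 23
    if pos <= 28:
        print(0)
        pos = print(xs)
    else:
        pos = pos + r
    xs = xs - xs // r
    for j in xs:
        pos = pos + 33
        if r <= r > xs:
            break
    record(xs)
    return xs

xs = xs - xs // r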